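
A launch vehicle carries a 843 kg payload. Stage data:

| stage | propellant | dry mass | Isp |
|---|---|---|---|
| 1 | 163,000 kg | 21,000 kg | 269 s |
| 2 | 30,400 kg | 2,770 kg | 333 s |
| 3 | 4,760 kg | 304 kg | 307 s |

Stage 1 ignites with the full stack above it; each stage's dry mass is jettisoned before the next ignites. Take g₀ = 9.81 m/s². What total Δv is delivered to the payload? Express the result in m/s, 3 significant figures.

Ignition mass of stage 1 = 163,000+21,000 + 30,400+2,770 + 4,760+304 + 843 = 223,077 kg.
Stage 1: m₀ = 223,077 kg, m_f = 223,077 − 163,000 = 60,077 kg; Δv = 269×9.81×ln(3.713) = 2638.9×1.3119 ≈ 3462 m/s.
Stage 2: m₀ = 39,077 kg, m_f = 39,077 − 30,400 = 8,677 kg; Δv = 333×9.81×ln(4.504) = 3266.7×1.5049 ≈ 4916 m/s.
Stage 3: m₀ = 5,907 kg, m_f = 5,907 − 4,760 = 1,147 kg; Δv = 307×9.81×ln(5.15) = 3011.7×1.6390 ≈ 4936 m/s.
Total Δv = 3462 + 4916 + 4936 = 13314 m/s.

Δv ≈ 13300 m/s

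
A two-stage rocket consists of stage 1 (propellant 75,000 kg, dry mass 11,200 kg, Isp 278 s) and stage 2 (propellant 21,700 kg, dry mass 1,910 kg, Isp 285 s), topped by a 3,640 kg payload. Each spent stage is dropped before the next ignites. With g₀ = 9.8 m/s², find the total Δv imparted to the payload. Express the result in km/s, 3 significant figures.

Ignition mass of stage 1 = 75,000+11,200 + 21,700+1,910 + 3,640 = 113,450 kg.
Stage 1: m₀ = 113,450 kg, m_f = 113,450 − 75,000 = 38,450 kg; Δv = 278×9.8×ln(2.951) = 2724.4×1.0820 ≈ 2948 m/s.
Stage 2: m₀ = 27,250 kg, m_f = 27,250 − 21,700 = 5,550 kg; Δv = 285×9.8×ln(4.91) = 2793.0×1.5913 ≈ 4444 m/s.
Total Δv = 2948 + 4444 = 7392 m/s.

Δv ≈ 7.39 km/s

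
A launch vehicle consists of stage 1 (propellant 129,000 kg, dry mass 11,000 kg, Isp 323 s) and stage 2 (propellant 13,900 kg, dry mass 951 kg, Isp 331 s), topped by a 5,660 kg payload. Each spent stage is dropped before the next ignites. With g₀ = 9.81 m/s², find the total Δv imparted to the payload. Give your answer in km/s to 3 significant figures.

Δv ≈ 8.84 km/s

Ignition mass of stage 1 = 129,000+11,000 + 13,900+951 + 5,660 = 160,511 kg.
Stage 1: m₀ = 160,511 kg, m_f = 160,511 − 129,000 = 31,511 kg; Δv = 323×9.81×ln(5.094) = 3168.6×1.6280 ≈ 5159 m/s.
Stage 2: m₀ = 20,511 kg, m_f = 20,511 − 13,900 = 6,611 kg; Δv = 331×9.81×ln(3.103) = 3247.1×1.1322 ≈ 3676 m/s.
Total Δv = 5159 + 3676 = 8835 m/s.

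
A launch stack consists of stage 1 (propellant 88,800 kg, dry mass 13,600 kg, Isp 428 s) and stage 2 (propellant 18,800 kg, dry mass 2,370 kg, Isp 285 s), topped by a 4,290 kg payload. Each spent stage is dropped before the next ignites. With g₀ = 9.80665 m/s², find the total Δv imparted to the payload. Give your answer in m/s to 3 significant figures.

Ignition mass of stage 1 = 88,800+13,600 + 18,800+2,370 + 4,290 = 127,860 kg.
Stage 1: m₀ = 127,860 kg, m_f = 127,860 − 88,800 = 39,060 kg; Δv = 428×9.80665×ln(3.273) = 4197.2×1.1858 ≈ 4977 m/s.
Stage 2: m₀ = 25,460 kg, m_f = 25,460 − 18,800 = 6,660 kg; Δv = 285×9.80665×ln(3.823) = 2794.9×1.3410 ≈ 3748 m/s.
Total Δv = 4977 + 3748 = 8725 m/s.

Δv ≈ 8730 m/s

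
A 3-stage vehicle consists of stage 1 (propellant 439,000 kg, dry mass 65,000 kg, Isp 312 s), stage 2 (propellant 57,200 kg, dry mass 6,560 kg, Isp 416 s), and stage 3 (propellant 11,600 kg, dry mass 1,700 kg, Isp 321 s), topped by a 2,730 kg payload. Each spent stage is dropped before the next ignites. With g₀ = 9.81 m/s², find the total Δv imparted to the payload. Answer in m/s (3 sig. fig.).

Ignition mass of stage 1 = 439,000+65,000 + 57,200+6,560 + 11,600+1,700 + 2,730 = 583,790 kg.
Stage 1: m₀ = 583,790 kg, m_f = 583,790 − 439,000 = 144,790 kg; Δv = 312×9.81×ln(4.032) = 3060.7×1.3943 ≈ 4267 m/s.
Stage 2: m₀ = 79,790 kg, m_f = 79,790 − 57,200 = 22,590 kg; Δv = 416×9.81×ln(3.532) = 4081.0×1.2619 ≈ 5150 m/s.
Stage 3: m₀ = 16,030 kg, m_f = 16,030 − 11,600 = 4,430 kg; Δv = 321×9.81×ln(3.619) = 3149.0×1.2861 ≈ 4050 m/s.
Total Δv = 4267 + 5150 + 4050 = 13467 m/s.

Δv ≈ 13500 m/s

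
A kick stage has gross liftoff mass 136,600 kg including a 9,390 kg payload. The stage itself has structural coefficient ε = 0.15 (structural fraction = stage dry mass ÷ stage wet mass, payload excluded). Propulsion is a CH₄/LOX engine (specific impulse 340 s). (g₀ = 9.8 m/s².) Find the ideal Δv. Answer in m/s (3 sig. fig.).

Δv ≈ 5230 m/s

Stage wet mass = m₀ − payload = 136,600 − 9,390 = 127,210 kg.
Stage dry mass = ε × stage wet mass = 0.15 × 127,210 = 19,081.5 kg.
Burnout mass m_f = stage dry + payload = 19,081.5 + 9,390 = 28,471.5 kg.
v_e = Isp · g₀ = 340 × 9.8 = 3332.0 m/s.
Δv = v_e · ln(136,600/28,471.5) = 3332.0 × ln(4.798) = 3332.0 × 1.5682 ≈ 5225 m/s.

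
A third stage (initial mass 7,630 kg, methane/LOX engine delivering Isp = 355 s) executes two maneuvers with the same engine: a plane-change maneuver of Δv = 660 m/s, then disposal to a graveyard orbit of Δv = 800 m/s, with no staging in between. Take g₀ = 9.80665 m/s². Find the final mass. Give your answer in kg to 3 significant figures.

v_e = Isp · g₀ = 355 × 9.80665 = 3481.4 m/s.
After the first burn: m = 7630 × exp(−660/3481.4) = 7630 × 0.82731 = 6,312.38 kg.
After the second burn: m = 6,312.38 × exp(−800/3481.4) = 6,312.38 × 0.79470 = 5,016.45 kg.

final mass ≈ 5020 kg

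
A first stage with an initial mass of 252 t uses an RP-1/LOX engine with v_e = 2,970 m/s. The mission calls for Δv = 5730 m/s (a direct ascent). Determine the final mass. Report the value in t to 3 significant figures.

final mass ≈ 36.6 t

m₀/m_f = exp(Δv / v_e) = exp(5730 / 2970.0) = exp(1.9293) = 6.8846.
m_f = m₀ / 6.8846 = 252 / 6.8846 = 36.6034 t.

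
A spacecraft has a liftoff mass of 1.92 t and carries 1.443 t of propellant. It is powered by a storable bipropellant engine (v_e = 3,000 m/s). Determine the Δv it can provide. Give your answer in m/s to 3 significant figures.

m_f = m₀ − m_prop = 1.92 − 1.443 = 0.477 t.
Δv = v_e · ln(m₀/m_f) = 3000.0 × ln(4.025) = 3000.0 × 1.3926 ≈ 4177.7 m/s.

Δv ≈ 4180 m/s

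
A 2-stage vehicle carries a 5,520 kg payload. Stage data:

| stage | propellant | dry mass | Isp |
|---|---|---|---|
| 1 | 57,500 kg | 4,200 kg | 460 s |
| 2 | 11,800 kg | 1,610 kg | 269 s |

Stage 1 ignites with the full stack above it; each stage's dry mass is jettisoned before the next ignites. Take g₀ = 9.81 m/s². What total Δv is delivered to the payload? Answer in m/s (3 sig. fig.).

Ignition mass of stage 1 = 57,500+4,200 + 11,800+1,610 + 5,520 = 80,630 kg.
Stage 1: m₀ = 80,630 kg, m_f = 80,630 − 57,500 = 23,130 kg; Δv = 460×9.81×ln(3.486) = 4512.6×1.2487 ≈ 5635 m/s.
Stage 2: m₀ = 18,930 kg, m_f = 18,930 − 11,800 = 7,130 kg; Δv = 269×9.81×ln(2.655) = 2638.9×0.9764 ≈ 2577 m/s.
Total Δv = 5635 + 2577 = 8212 m/s.

Δv ≈ 8210 m/s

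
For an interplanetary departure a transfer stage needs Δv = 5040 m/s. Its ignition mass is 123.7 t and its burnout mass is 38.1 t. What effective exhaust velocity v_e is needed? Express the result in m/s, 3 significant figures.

v_e ≈ 4280 m/s

ln(m₀/m_f) = ln(123700/38100) = ln(3.247) = 1.1776.
Rocket equation: v_e = Δv / ln(m₀/m_f) = 5040 / 1.1776 = 4279.7 m/s.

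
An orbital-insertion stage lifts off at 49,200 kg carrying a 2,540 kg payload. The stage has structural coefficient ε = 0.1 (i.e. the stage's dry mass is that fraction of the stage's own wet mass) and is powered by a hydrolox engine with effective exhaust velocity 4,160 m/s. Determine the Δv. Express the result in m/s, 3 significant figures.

Stage wet mass = m₀ − payload = 49,200 − 2,540 = 46,660 kg.
Stage dry mass = ε × stage wet mass = 0.1 × 46,660 = 4,666 kg.
Burnout mass m_f = stage dry + payload = 4,666 + 2,540 = 7,206 kg.
Δv = v_e · ln(49,200/7,206) = 4160.0 × ln(6.828) = 4160.0 × 1.9210 ≈ 7991 m/s.

Δv ≈ 7990 m/s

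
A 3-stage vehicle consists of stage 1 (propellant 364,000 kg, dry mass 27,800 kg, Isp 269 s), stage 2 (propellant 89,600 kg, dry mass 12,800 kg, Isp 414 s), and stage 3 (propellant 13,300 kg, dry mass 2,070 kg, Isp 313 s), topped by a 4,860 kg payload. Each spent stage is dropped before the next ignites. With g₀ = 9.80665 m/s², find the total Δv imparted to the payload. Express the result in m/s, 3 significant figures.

Δv ≈ 11900 m/s

Ignition mass of stage 1 = 364,000+27,800 + 89,600+12,800 + 13,300+2,070 + 4,860 = 514,430 kg.
Stage 1: m₀ = 514,430 kg, m_f = 514,430 − 364,000 = 150,430 kg; Δv = 269×9.80665×ln(3.42) = 2638.0×1.2296 ≈ 3244 m/s.
Stage 2: m₀ = 122,630 kg, m_f = 122,630 − 89,600 = 33,030 kg; Δv = 414×9.80665×ln(3.713) = 4060.0×1.3118 ≈ 5326 m/s.
Stage 3: m₀ = 20,230 kg, m_f = 20,230 − 13,300 = 6,930 kg; Δv = 313×9.80665×ln(2.919) = 3069.5×1.0713 ≈ 3288 m/s.
Total Δv = 3244 + 5326 + 3288 = 11858 m/s.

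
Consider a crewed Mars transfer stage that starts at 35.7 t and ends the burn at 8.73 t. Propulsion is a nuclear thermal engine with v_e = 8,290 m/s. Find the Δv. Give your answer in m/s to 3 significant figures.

From the ideal rocket equation, Δv = v_e · ln(m₀/m_f) = 8290.0 × ln(4.089) = 8290.0 × 1.4084 ≈ 11675.5 m/s.

Δv ≈ 11700 m/s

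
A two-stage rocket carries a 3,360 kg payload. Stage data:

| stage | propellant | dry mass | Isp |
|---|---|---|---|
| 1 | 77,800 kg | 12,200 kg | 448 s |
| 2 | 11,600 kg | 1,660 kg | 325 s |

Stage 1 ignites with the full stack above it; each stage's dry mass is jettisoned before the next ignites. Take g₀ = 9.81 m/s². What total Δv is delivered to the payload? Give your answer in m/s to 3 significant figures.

Ignition mass of stage 1 = 77,800+12,200 + 11,600+1,660 + 3,360 = 106,620 kg.
Stage 1: m₀ = 106,620 kg, m_f = 106,620 − 77,800 = 28,820 kg; Δv = 448×9.81×ln(3.7) = 4394.9×1.3082 ≈ 5749 m/s.
Stage 2: m₀ = 16,620 kg, m_f = 16,620 − 11,600 = 5,020 kg; Δv = 325×9.81×ln(3.311) = 3188.2×1.1972 ≈ 3817 m/s.
Total Δv = 5749 + 3817 = 9566 m/s.

Δv ≈ 9570 m/s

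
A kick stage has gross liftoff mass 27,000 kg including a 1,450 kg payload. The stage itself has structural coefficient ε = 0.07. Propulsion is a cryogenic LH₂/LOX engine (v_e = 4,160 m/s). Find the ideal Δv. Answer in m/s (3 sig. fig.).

Δv ≈ 8820 m/s

Stage wet mass = m₀ − payload = 27,000 − 1,450 = 25,550 kg.
Stage dry mass = ε × stage wet mass = 0.07 × 25,550 = 1,788.5 kg.
Burnout mass m_f = stage dry + payload = 1,788.5 + 1,450 = 3,238.5 kg.
By the Tsiolkovsky rocket equation, Δv = v_e · ln(27,000/3,238.5) = 4160.0 × ln(8.337) = 4160.0 × 2.1207 ≈ 8822 m/s.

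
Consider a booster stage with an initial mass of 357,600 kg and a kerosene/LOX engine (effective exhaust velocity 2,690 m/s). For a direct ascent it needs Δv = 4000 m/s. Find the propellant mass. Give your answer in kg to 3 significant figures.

m₀/m_f = exp(Δv / v_e) = exp(4000 / 2690.0) = exp(1.4870) = 4.4238.
m_f = 357,600 / 4.4238 = 80,835.5 kg, so propellant = m₀ − m_f = 357,600 − 80,835.5 = 276,764.5 kg.

propellant mass ≈ 277000 kg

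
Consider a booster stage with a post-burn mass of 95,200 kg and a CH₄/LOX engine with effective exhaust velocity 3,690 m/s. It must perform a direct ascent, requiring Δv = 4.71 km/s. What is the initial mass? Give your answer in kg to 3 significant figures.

initial mass ≈ 341000 kg

Rocket equation: m₀/m_f = exp(Δv / v_e) = exp(4710 / 3690.0) = exp(1.2764) = 3.5838.
m₀ = m_f × 3.5838 = 95,200 × 3.5838 = 341,178 kg.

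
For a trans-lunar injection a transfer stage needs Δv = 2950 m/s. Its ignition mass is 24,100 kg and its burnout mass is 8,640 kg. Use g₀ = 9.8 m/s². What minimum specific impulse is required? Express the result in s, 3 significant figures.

Isp ≈ 293 s

ln(m₀/m_f) = ln(24100/8640) = ln(2.789) = 1.0258.
v_e = Δv / ln(m₀/m_f) = 2950 / 1.0258 = 2875.8 m/s.
Isp = v_e / g₀ = 2875.8 / 9.8 = 293.4 s.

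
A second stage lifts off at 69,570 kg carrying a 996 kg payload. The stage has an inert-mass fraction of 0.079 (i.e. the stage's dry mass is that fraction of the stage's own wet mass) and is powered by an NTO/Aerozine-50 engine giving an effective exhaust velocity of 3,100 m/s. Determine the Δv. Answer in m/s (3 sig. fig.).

Δv ≈ 7390 m/s

Stage wet mass = m₀ − payload = 69,570 − 996 = 68,574 kg.
Stage dry mass = ε × stage wet mass = 0.079 × 68,574 = 5,417.35 kg.
Burnout mass m_f = stage dry + payload = 5,417.35 + 996 = 6,413.35 kg.
By the Tsiolkovsky rocket equation, Δv = v_e · ln(69,570/6,413.35) = 3100.0 × ln(10.85) = 3100.0 × 2.3840 ≈ 7390 m/s.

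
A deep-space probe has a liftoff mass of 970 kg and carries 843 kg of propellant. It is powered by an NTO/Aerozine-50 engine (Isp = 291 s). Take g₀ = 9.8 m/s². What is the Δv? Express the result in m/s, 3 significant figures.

v_e = Isp · g₀ = 291 × 9.8 = 2851.8 m/s.
m_f = m₀ − m_prop = 970 − 843 = 127 kg.
Δv = v_e · ln(m₀/m_f) = 2851.8 × ln(7.638) = 2851.8 × 2.0331 ≈ 5798.0 m/s.

Δv ≈ 5800 m/s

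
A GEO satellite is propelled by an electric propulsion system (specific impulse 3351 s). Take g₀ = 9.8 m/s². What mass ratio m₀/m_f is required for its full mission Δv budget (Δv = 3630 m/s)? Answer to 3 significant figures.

mass ratio ≈ 1.12

v_e = Isp · g₀ = 3351 × 9.8 = 32839.8 m/s.
m₀/m_f = exp(Δv / v_e) = exp(3630 / 32839.8) = exp(0.1105) = 1.1169.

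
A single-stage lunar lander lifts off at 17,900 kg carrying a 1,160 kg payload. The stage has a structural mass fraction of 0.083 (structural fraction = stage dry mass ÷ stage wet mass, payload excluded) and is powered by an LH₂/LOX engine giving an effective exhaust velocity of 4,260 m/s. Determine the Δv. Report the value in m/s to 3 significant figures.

Stage wet mass = m₀ − payload = 17,900 − 1,160 = 16,740 kg.
Stage dry mass = ε × stage wet mass = 0.083 × 16,740 = 1,389.42 kg.
Burnout mass m_f = stage dry + payload = 1,389.42 + 1,160 = 2,549.42 kg.
Δv = v_e · ln(17,900/2,549.42) = 4260.0 × ln(7.021) = 4260.0 × 1.9489 ≈ 8302 m/s.

Δv ≈ 8300 m/s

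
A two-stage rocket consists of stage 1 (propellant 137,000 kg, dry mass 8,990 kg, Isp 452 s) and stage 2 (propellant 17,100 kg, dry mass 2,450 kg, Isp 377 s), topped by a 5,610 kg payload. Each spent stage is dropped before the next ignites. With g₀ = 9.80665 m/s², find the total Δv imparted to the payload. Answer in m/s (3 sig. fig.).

Δv ≈ 11400 m/s

Ignition mass of stage 1 = 137,000+8,990 + 17,100+2,450 + 5,610 = 171,150 kg.
Stage 1: m₀ = 171,150 kg, m_f = 171,150 − 137,000 = 34,150 kg; Δv = 452×9.80665×ln(5.012) = 4432.6×1.6118 ≈ 7144 m/s.
Stage 2: m₀ = 25,160 kg, m_f = 25,160 − 17,100 = 8,060 kg; Δv = 377×9.80665×ln(3.122) = 3697.1×1.1383 ≈ 4209 m/s.
Total Δv = 7144 + 4209 = 11353 m/s.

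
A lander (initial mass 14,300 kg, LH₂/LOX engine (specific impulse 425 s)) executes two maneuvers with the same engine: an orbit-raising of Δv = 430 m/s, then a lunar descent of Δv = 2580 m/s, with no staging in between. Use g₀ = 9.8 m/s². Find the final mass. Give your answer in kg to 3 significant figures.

v_e = Isp · g₀ = 425 × 9.8 = 4165.0 m/s.
After the first burn: m = 14300 × exp(−430/4165.0) = 14300 × 0.90191 = 12,897.3 kg.
After the second burn: m = 12,897.3 × exp(−2580/4165.0) = 12,897.3 × 0.53824 = 6,941.84 kg.

final mass ≈ 6940 kg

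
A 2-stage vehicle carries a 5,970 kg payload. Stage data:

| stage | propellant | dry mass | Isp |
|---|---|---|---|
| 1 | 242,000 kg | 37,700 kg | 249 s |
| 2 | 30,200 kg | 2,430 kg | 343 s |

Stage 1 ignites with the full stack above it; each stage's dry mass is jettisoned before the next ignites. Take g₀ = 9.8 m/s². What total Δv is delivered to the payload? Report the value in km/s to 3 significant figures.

Δv ≈ 8.61 km/s

Ignition mass of stage 1 = 242,000+37,700 + 30,200+2,430 + 5,970 = 318,300 kg.
Stage 1: m₀ = 318,300 kg, m_f = 318,300 − 242,000 = 76,300 kg; Δv = 249×9.8×ln(4.172) = 2440.2×1.4283 ≈ 3485 m/s.
Stage 2: m₀ = 38,600 kg, m_f = 38,600 − 30,200 = 8,400 kg; Δv = 343×9.8×ln(4.595) = 3361.4×1.5250 ≈ 5126 m/s.
Total Δv = 3485 + 5126 = 8611 m/s.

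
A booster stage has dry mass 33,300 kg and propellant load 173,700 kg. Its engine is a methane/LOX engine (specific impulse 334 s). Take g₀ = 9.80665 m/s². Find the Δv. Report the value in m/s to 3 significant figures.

v_e = Isp · g₀ = 334 × 9.80665 = 3275.4 m/s.
m₀ = m_dry + m_prop = 33,300 + 173,700 = 207,000 kg.
Rocket equation: Δv = v_e · ln(m₀/m_f) = 3275.4 × ln(6.216) = 3275.4 × 1.8272 ≈ 5984.7 m/s.

Δv ≈ 5980 m/s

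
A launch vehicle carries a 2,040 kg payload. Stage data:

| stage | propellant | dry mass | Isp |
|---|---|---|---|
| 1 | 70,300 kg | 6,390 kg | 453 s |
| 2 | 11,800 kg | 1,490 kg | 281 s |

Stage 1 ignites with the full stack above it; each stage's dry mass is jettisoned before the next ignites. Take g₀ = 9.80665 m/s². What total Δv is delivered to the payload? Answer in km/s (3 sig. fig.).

Ignition mass of stage 1 = 70,300+6,390 + 11,800+1,490 + 2,040 = 92,020 kg.
Stage 1: m₀ = 92,020 kg, m_f = 92,020 − 70,300 = 21,720 kg; Δv = 453×9.80665×ln(4.237) = 4442.4×1.4438 ≈ 6414 m/s.
Stage 2: m₀ = 15,330 kg, m_f = 15,330 − 11,800 = 3,530 kg; Δv = 281×9.80665×ln(4.343) = 2755.7×1.4685 ≈ 4047 m/s.
Total Δv = 6414 + 4047 = 10461 m/s.

Δv ≈ 10.5 km/s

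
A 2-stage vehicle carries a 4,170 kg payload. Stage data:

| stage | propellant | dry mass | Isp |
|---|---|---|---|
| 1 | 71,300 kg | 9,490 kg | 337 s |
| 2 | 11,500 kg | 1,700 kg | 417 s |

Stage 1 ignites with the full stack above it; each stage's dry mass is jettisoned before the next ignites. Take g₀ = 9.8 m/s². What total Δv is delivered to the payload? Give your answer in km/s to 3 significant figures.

Δv ≈ 8.71 km/s

Ignition mass of stage 1 = 71,300+9,490 + 11,500+1,700 + 4,170 = 98,160 kg.
Stage 1: m₀ = 98,160 kg, m_f = 98,160 − 71,300 = 26,860 kg; Δv = 337×9.8×ln(3.655) = 3302.6×1.2960 ≈ 4280 m/s.
Stage 2: m₀ = 17,370 kg, m_f = 17,370 − 11,500 = 5,870 kg; Δv = 417×9.8×ln(2.959) = 4086.6×1.0849 ≈ 4434 m/s.
Total Δv = 4280 + 4434 = 8714 m/s.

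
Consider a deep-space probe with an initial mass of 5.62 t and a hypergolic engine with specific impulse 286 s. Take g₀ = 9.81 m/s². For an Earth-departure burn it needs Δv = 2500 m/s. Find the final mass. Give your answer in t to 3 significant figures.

v_e = Isp · g₀ = 286 × 9.81 = 2805.7 m/s.
m₀/m_f = exp(Δv / v_e) = exp(2500 / 2805.7) = exp(0.8911) = 2.4377.
m_f = m₀ / 2.4377 = 5.62 / 2.4377 = 2.30545 t.

final mass ≈ 2.31 t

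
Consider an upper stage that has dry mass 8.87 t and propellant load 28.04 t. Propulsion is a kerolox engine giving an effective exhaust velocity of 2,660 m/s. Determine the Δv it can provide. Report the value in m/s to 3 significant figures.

Δv ≈ 3790 m/s

m₀ = m_dry + m_prop = 8.87 + 28.04 = 36.91 t.
Using Δv = v_e ln(m₀/m_f): Δv = v_e · ln(m₀/m_f) = 2660.0 × ln(4.161) = 2660.0 × 1.4258 ≈ 3792.6 m/s.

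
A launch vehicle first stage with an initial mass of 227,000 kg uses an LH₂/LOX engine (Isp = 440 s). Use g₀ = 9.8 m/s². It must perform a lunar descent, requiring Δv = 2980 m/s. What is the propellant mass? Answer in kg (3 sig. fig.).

v_e = Isp · g₀ = 440 × 9.8 = 4312.0 m/s.
m₀/m_f = exp(Δv / v_e) = exp(2980 / 4312.0) = exp(0.6911) = 1.9959.
m_f = 227,000 / 1.9959 = 113,733 kg, so propellant = m₀ − m_f = 227,000 − 113,733 = 113,267 kg.

propellant mass ≈ 113000 kg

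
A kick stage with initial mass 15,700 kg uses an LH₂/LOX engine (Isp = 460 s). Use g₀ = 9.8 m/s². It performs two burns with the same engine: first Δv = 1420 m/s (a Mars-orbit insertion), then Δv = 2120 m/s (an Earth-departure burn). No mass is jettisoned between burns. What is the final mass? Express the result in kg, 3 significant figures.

final mass ≈ 7160 kg

v_e = Isp · g₀ = 460 × 9.8 = 4508.0 m/s.
After the first burn: m = 15700 × exp(−1420/4508.0) = 15700 × 0.72979 = 11,457.7 kg.
After the second burn: m = 11,457.7 × exp(−2120/4508.0) = 11,457.7 × 0.62483 = 7,159.11 kg.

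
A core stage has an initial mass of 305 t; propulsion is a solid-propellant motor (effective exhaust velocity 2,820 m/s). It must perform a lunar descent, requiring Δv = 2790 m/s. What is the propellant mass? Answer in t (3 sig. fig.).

Rocket equation: m₀/m_f = exp(Δv / v_e) = exp(2790 / 2820.0) = exp(0.9894) = 2.6895.
m_f = 305 / 2.6895 = 113.404 t, so propellant = m₀ − m_f = 305 − 113.404 = 191.596 t.

propellant mass ≈ 192 t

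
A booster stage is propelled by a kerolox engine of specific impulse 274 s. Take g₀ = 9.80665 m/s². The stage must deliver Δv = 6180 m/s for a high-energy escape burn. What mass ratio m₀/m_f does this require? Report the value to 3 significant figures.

mass ratio ≈ 9.97

v_e = Isp · g₀ = 274 × 9.80665 = 2687.0 m/s.
Using Δv = v_e ln(m₀/m_f): m₀/m_f = exp(Δv / v_e) = exp(6180 / 2687.0) = exp(2.2999) = 9.9736.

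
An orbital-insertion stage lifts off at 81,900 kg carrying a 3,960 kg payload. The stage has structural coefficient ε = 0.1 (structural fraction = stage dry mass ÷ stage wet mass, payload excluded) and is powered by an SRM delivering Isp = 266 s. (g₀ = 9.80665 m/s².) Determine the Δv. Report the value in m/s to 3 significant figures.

Stage wet mass = m₀ − payload = 81,900 − 3,960 = 77,940 kg.
Stage dry mass = ε × stage wet mass = 0.1 × 77,940 = 7,794 kg.
Burnout mass m_f = stage dry + payload = 7,794 + 3,960 = 11,754 kg.
v_e = Isp · g₀ = 266 × 9.80665 = 2608.6 m/s.
By the Tsiolkovsky rocket equation, Δv = v_e · ln(81,900/11,754) = 2608.6 × ln(6.968) = 2608.6 × 1.9413 ≈ 5064 m/s.

Δv ≈ 5060 m/s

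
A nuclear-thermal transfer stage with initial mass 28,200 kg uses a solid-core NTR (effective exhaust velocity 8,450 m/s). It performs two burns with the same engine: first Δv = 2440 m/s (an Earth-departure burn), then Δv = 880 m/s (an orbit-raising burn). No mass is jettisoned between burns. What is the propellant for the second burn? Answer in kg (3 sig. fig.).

After the first burn: m = 28200 × exp(−2440/8450.0) = 28200 × 0.74919 = 21,127.2 kg.
After the second burn: m = 21,127.2 × exp(−880/8450.0) = 21,127.2 × 0.90110 = 19,037.7 kg.
Second-burn propellant = 21,127.2 − 19,037.7 = 2,089.5 kg.

propellant for the second burn ≈ 2090 kg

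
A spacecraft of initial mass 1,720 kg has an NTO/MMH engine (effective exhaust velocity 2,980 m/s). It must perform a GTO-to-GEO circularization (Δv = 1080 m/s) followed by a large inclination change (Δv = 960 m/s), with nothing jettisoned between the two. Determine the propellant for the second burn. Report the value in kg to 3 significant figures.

propellant for the second burn ≈ 330 kg

After the first burn: m = 1720 × exp(−1080/2980.0) = 1720 × 0.69599 = 1,197.1 kg.
After the second burn: m = 1,197.1 × exp(−960/2980.0) = 1,197.1 × 0.72459 = 867.407 kg.
Second-burn propellant = 1,197.1 − 867.407 = 329.693 kg.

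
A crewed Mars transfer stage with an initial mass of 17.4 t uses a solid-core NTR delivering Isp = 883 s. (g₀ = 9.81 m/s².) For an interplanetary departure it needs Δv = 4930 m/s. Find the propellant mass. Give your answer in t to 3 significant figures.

v_e = Isp · g₀ = 883 × 9.81 = 8662.2 m/s.
m₀/m_f = exp(Δv / v_e) = exp(4930 / 8662.2) = exp(0.5691) = 1.7667.
m_f = 17.4 / 1.7667 = 9.84887 t, so propellant = m₀ − m_f = 17.4 − 9.84887 = 7.55113 t.

propellant mass ≈ 7.55 t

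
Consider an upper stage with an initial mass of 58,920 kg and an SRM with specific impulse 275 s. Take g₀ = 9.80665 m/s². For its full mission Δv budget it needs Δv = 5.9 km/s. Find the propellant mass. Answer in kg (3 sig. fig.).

propellant mass ≈ 52300 kg

v_e = Isp · g₀ = 275 × 9.80665 = 2696.8 m/s.
m₀/m_f = exp(Δv / v_e) = exp(5900 / 2696.8) = exp(2.1878) = 8.9152.
m_f = 58,920 / 8.9152 = 6,608.94 kg, so propellant = m₀ − m_f = 58,920 − 6,608.94 = 52,311.06 kg.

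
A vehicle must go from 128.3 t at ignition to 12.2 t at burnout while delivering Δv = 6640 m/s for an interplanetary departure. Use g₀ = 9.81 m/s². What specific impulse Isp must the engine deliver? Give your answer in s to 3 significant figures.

ln(m₀/m_f) = ln(128300/12200) = ln(10.52) = 2.3529.
v_e = Δv / ln(m₀/m_f) = 6640 / 2.3529 = 2822.0 m/s.
Isp = v_e / g₀ = 2822.0 / 9.81 = 287.7 s.

Isp ≈ 288 s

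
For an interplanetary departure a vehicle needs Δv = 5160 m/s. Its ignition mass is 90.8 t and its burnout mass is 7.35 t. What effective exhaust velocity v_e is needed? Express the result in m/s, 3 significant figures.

v_e ≈ 2050 m/s

ln(m₀/m_f) = ln(90800/7350) = ln(12.35) = 2.5140.
From the ideal rocket equation, v_e = Δv / ln(m₀/m_f) = 5160 / 2.5140 = 2052.5 m/s.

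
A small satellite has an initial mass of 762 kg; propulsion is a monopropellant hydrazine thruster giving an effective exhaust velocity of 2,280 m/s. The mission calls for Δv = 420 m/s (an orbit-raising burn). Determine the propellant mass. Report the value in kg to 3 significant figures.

propellant mass ≈ 128 kg

m₀/m_f = exp(Δv / v_e) = exp(420 / 2280.0) = exp(0.1842) = 1.2023.
m_f = 762 / 1.2023 = 633.785 kg, so propellant = m₀ − m_f = 762 − 633.785 = 128.215 kg.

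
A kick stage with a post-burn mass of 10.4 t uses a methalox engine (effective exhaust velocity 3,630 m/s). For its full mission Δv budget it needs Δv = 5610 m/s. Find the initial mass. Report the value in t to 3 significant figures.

initial mass ≈ 48.8 t

m₀/m_f = exp(Δv / v_e) = exp(5610 / 3630.0) = exp(1.5455) = 4.6901.
m₀ = m_f × 4.6901 = 10.4 × 4.6901 = 48.777 t.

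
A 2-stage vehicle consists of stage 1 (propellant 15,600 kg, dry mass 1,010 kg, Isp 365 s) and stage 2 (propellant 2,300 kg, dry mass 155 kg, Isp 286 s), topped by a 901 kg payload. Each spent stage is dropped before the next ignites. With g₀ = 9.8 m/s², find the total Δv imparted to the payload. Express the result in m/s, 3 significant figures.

Ignition mass of stage 1 = 15,600+1,010 + 2,300+155 + 901 = 19,966 kg.
Stage 1: m₀ = 19,966 kg, m_f = 19,966 − 15,600 = 4,366 kg; Δv = 365×9.8×ln(4.573) = 3577.0×1.5202 ≈ 5438 m/s.
Stage 2: m₀ = 3,356 kg, m_f = 3,356 − 2,300 = 1,056 kg; Δv = 286×9.8×ln(3.178) = 2802.8×1.1563 ≈ 3241 m/s.
Total Δv = 5438 + 3241 = 8679 m/s.

Δv ≈ 8680 m/s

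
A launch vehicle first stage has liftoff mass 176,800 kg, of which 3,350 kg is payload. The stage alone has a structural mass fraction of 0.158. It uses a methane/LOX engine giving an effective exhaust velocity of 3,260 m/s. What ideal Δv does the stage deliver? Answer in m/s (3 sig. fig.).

Δv ≈ 5700 m/s

Stage wet mass = m₀ − payload = 176,800 − 3,350 = 173,450 kg.
Stage dry mass = ε × stage wet mass = 0.158 × 173,450 = 27,405.1 kg.
Burnout mass m_f = stage dry + payload = 27,405.1 + 3,350 = 30,755.1 kg.
From the ideal rocket equation, Δv = v_e · ln(176,800/30,755.1) = 3260.0 × ln(5.749) = 3260.0 × 1.7490 ≈ 5702 m/s.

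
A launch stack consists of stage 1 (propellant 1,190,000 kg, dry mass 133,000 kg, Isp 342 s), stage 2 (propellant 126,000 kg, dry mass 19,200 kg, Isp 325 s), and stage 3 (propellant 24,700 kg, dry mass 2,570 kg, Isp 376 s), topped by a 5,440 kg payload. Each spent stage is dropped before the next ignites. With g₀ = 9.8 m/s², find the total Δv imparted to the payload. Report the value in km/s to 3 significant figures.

Δv ≈ 14.4 km/s

Ignition mass of stage 1 = 1,190,000+133,000 + 126,000+19,200 + 24,700+2,570 + 5,440 = 1,500,910 kg.
Stage 1: m₀ = 1,500,910 kg, m_f = 1,500,910 − 1,190,000 = 310,910 kg; Δv = 342×9.8×ln(4.827) = 3351.6×1.5743 ≈ 5277 m/s.
Stage 2: m₀ = 177,910 kg, m_f = 177,910 − 126,000 = 51,910 kg; Δv = 325×9.8×ln(3.427) = 3185.0×1.2318 ≈ 3923 m/s.
Stage 3: m₀ = 32,710 kg, m_f = 32,710 − 24,700 = 8,010 kg; Δv = 376×9.8×ln(4.084) = 3684.8×1.4070 ≈ 5184 m/s.
Total Δv = 5277 + 3923 + 5184 = 14384 m/s.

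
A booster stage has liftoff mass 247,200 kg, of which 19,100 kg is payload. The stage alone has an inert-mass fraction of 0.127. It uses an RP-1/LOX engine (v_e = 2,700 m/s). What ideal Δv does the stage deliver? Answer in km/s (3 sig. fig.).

Δv ≈ 4.42 km/s

Stage wet mass = m₀ − payload = 247,200 − 19,100 = 228,100 kg.
Stage dry mass = ε × stage wet mass = 0.127 × 228,100 = 28,968.7 kg.
Burnout mass m_f = stage dry + payload = 28,968.7 + 19,100 = 48,068.7 kg.
From the ideal rocket equation, Δv = v_e · ln(247,200/48,068.7) = 2700.0 × ln(5.143) = 2700.0 × 1.6376 ≈ 4421 m/s.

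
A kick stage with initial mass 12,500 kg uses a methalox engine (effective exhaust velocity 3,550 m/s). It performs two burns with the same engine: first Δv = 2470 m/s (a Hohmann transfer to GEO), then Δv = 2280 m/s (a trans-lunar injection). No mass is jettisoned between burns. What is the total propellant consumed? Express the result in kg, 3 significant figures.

After the first burn: m = 12500 × exp(−2470/3550.0) = 12500 × 0.49869 = 6,233.63 kg.
After the second burn: m = 6,233.63 × exp(−2280/3550.0) = 6,233.63 × 0.52611 = 3,279.58 kg.
Total propellant = m₀ − m_final = 12500 − 3,279.58 = 9,220.42 kg.

total propellant consumed ≈ 9220 kg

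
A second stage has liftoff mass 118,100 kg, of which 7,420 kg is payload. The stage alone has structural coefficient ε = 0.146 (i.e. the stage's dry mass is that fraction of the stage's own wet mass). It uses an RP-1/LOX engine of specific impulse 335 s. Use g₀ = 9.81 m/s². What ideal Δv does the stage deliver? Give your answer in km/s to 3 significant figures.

Stage wet mass = m₀ − payload = 118,100 − 7,420 = 110,680 kg.
Stage dry mass = ε × stage wet mass = 0.146 × 110,680 = 16,159.3 kg.
Burnout mass m_f = stage dry + payload = 16,159.3 + 7,420 = 23,579.3 kg.
v_e = Isp · g₀ = 335 × 9.81 = 3286.4 m/s.
Δv = v_e · ln(118,100/23,579.3) = 3286.4 × ln(5.009) = 3286.4 × 1.6112 ≈ 5295 m/s.

Δv ≈ 5.29 km/s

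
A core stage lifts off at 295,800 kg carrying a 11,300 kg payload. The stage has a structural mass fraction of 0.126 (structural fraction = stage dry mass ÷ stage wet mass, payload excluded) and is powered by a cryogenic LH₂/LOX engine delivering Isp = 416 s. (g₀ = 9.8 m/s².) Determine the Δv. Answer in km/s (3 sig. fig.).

Δv ≈ 7.49 km/s

Stage wet mass = m₀ − payload = 295,800 − 11,300 = 284,500 kg.
Stage dry mass = ε × stage wet mass = 0.126 × 284,500 = 35,847 kg.
Burnout mass m_f = stage dry + payload = 35,847 + 11,300 = 47,147 kg.
v_e = Isp · g₀ = 416 × 9.8 = 4076.8 m/s.
By the Tsiolkovsky rocket equation, Δv = v_e · ln(295,800/47,147) = 4076.8 × ln(6.274) = 4076.8 × 1.8364 ≈ 7487 m/s.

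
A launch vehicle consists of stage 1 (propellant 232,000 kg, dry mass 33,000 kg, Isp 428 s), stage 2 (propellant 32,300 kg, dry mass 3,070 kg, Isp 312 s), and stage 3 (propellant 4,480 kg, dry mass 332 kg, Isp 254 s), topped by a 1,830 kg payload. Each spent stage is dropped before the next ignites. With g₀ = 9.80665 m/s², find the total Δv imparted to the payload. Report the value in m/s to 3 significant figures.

Ignition mass of stage 1 = 232,000+33,000 + 32,300+3,070 + 4,480+332 + 1,830 = 307,012 kg.
Stage 1: m₀ = 307,012 kg, m_f = 307,012 − 232,000 = 75,012 kg; Δv = 428×9.80665×ln(4.093) = 4197.2×1.4092 ≈ 5915 m/s.
Stage 2: m₀ = 42,012 kg, m_f = 42,012 − 32,300 = 9,712 kg; Δv = 312×9.80665×ln(4.326) = 3059.7×1.4646 ≈ 4481 m/s.
Stage 3: m₀ = 6,642 kg, m_f = 6,642 − 4,480 = 2,162 kg; Δv = 254×9.80665×ln(3.072) = 2490.9×1.1224 ≈ 2796 m/s.
Total Δv = 5915 + 4481 + 2796 = 13192 m/s.

Δv ≈ 13200 m/s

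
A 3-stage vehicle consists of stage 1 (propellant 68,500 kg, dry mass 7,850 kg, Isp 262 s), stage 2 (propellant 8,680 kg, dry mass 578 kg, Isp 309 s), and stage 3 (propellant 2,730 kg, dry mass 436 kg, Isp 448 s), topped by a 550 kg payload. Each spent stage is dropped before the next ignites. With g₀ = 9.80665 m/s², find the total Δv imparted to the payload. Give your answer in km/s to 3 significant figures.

Δv ≈ 12.9 km/s

Ignition mass of stage 1 = 68,500+7,850 + 8,680+578 + 2,730+436 + 550 = 89,324 kg.
Stage 1: m₀ = 89,324 kg, m_f = 89,324 − 68,500 = 20,824 kg; Δv = 262×9.80665×ln(4.289) = 2569.3×1.4562 ≈ 3741 m/s.
Stage 2: m₀ = 12,974 kg, m_f = 12,974 − 8,680 = 4,294 kg; Δv = 309×9.80665×ln(3.021) = 3030.3×1.1057 ≈ 3351 m/s.
Stage 3: m₀ = 3,716 kg, m_f = 3,716 − 2,730 = 986 kg; Δv = 448×9.80665×ln(3.769) = 4393.4×1.3267 ≈ 5829 m/s.
Total Δv = 3741 + 3351 + 5829 = 12921 m/s.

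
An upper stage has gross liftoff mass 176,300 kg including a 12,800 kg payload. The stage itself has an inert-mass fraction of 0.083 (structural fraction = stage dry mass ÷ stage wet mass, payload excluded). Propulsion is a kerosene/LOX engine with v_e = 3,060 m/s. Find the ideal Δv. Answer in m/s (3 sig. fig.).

Δv ≈ 5810 m/s

Stage wet mass = m₀ − payload = 176,300 − 12,800 = 163,500 kg.
Stage dry mass = ε × stage wet mass = 0.083 × 163,500 = 13,570.5 kg.
Burnout mass m_f = stage dry + payload = 13,570.5 + 12,800 = 26,370.5 kg.
Δv = v_e · ln(176,300/26,370.5) = 3060.0 × ln(6.686) = 3060.0 × 1.8999 ≈ 5814 m/s.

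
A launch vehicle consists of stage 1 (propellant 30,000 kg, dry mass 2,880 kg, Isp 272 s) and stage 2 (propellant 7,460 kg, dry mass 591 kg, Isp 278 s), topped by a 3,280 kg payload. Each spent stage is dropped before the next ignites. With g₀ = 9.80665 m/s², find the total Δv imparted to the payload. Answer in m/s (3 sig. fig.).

Ignition mass of stage 1 = 30,000+2,880 + 7,460+591 + 3,280 = 44,211 kg.
Stage 1: m₀ = 44,211 kg, m_f = 44,211 − 30,000 = 14,211 kg; Δv = 272×9.80665×ln(3.111) = 2667.4×1.1350 ≈ 3027 m/s.
Stage 2: m₀ = 11,331 kg, m_f = 11,331 − 7,460 = 3,871 kg; Δv = 278×9.80665×ln(2.927) = 2726.2×1.0740 ≈ 2928 m/s.
Total Δv = 3027 + 2928 = 5955 m/s.

Δv ≈ 5960 m/s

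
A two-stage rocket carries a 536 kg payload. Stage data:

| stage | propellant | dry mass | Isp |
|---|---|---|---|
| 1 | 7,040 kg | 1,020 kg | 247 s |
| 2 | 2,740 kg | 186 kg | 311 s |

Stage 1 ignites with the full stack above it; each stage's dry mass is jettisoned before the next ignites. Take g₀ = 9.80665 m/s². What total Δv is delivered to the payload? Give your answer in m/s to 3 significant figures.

Δv ≈ 7070 m/s

Ignition mass of stage 1 = 7,040+1,020 + 2,740+186 + 536 = 11,522 kg.
Stage 1: m₀ = 11,522 kg, m_f = 11,522 − 7,040 = 4,482 kg; Δv = 247×9.80665×ln(2.571) = 2422.2×0.9442 ≈ 2287 m/s.
Stage 2: m₀ = 3,462 kg, m_f = 3,462 − 2,740 = 722 kg; Δv = 311×9.80665×ln(4.795) = 3049.9×1.5676 ≈ 4781 m/s.
Total Δv = 2287 + 4781 = 7068 m/s.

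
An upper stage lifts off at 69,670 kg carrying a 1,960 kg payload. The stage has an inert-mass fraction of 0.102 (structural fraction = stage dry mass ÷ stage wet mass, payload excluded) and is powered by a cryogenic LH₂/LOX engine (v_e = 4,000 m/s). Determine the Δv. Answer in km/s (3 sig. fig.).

Δv ≈ 8.25 km/s

Stage wet mass = m₀ − payload = 69,670 − 1,960 = 67,710 kg.
Stage dry mass = ε × stage wet mass = 0.102 × 67,710 = 6,906.42 kg.
Burnout mass m_f = stage dry + payload = 6,906.42 + 1,960 = 8,866.42 kg.
By the Tsiolkovsky rocket equation, Δv = v_e · ln(69,670/8,866.42) = 4000.0 × ln(7.858) = 4000.0 × 2.0615 ≈ 8246 m/s.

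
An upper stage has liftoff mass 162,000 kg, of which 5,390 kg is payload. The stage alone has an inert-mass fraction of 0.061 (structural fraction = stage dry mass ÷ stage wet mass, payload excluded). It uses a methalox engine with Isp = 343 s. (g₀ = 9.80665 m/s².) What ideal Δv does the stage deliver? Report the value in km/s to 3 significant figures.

Stage wet mass = m₀ − payload = 162,000 − 5,390 = 156,610 kg.
Stage dry mass = ε × stage wet mass = 0.061 × 156,610 = 9,553.21 kg.
Burnout mass m_f = stage dry + payload = 9,553.21 + 5,390 = 14,943.21 kg.
v_e = Isp · g₀ = 343 × 9.80665 = 3363.7 m/s.
From the ideal rocket equation, Δv = v_e · ln(162,000/14,943.21) = 3363.7 × ln(10.84) = 3363.7 × 2.3833 ≈ 8017 m/s.

Δv ≈ 8.02 km/s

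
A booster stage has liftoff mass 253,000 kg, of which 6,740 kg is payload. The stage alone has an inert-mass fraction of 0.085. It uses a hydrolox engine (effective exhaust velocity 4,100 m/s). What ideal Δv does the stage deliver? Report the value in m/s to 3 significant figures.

Δv ≈ 9070 m/s

Stage wet mass = m₀ − payload = 253,000 − 6,740 = 246,260 kg.
Stage dry mass = ε × stage wet mass = 0.085 × 246,260 = 20,932.1 kg.
Burnout mass m_f = stage dry + payload = 20,932.1 + 6,740 = 27,672.1 kg.
Δv = v_e · ln(253,000/27,672.1) = 4100.0 × ln(9.143) = 4100.0 × 2.2130 ≈ 9073 m/s.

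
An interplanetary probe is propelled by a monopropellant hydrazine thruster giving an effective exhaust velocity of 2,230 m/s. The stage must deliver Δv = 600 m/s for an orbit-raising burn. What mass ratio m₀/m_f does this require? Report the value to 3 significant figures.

mass ratio ≈ 1.31

Using Δv = v_e ln(m₀/m_f): m₀/m_f = exp(Δv / v_e) = exp(600 / 2230.0) = exp(0.2691) = 1.3087.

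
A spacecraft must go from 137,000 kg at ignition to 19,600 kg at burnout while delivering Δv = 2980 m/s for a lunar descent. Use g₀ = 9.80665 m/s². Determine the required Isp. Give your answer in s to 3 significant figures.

Isp ≈ 156 s

ln(m₀/m_f) = ln(137000/19600) = ln(6.99) = 1.9445.
Using Δv = v_e ln(m₀/m_f): v_e = Δv / ln(m₀/m_f) = 2980 / 1.9445 = 1532.6 m/s.
Isp = v_e / g₀ = 1532.6 / 9.80665 = 156.3 s.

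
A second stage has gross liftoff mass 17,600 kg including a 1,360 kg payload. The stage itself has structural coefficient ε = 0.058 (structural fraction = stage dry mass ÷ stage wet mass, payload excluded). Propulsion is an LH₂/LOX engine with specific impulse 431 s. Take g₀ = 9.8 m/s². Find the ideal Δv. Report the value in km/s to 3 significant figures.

Stage wet mass = m₀ − payload = 17,600 − 1,360 = 16,240 kg.
Stage dry mass = ε × stage wet mass = 0.058 × 16,240 = 941.92 kg.
Burnout mass m_f = stage dry + payload = 941.92 + 1,360 = 2,301.92 kg.
v_e = Isp · g₀ = 431 × 9.8 = 4223.8 m/s.
Rocket equation: Δv = v_e · ln(17,600/2,301.92) = 4223.8 × ln(7.646) = 4223.8 × 2.0342 ≈ 8592 m/s.

Δv ≈ 8.59 km/s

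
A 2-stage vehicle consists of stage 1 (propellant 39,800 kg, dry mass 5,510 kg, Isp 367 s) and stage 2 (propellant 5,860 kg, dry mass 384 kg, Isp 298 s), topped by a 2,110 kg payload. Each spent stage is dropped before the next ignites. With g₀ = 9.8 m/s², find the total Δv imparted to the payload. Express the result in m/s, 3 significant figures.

Ignition mass of stage 1 = 39,800+5,510 + 5,860+384 + 2,110 = 53,664 kg.
Stage 1: m₀ = 53,664 kg, m_f = 53,664 − 39,800 = 13,864 kg; Δv = 367×9.8×ln(3.871) = 3596.6×1.3534 ≈ 4868 m/s.
Stage 2: m₀ = 8,354 kg, m_f = 8,354 − 5,860 = 2,494 kg; Δv = 298×9.8×ln(3.35) = 2920.4×1.2089 ≈ 3530 m/s.
Total Δv = 4868 + 3530 = 8398 m/s.

Δv ≈ 8400 m/s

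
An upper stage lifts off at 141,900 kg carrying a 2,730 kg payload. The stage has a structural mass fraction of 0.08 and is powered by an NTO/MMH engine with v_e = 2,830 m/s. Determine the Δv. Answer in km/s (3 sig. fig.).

Δv ≈ 6.58 km/s

Stage wet mass = m₀ − payload = 141,900 − 2,730 = 139,170 kg.
Stage dry mass = ε × stage wet mass = 0.08 × 139,170 = 11,133.6 kg.
Burnout mass m_f = stage dry + payload = 11,133.6 + 2,730 = 13,863.6 kg.
Rocket equation: Δv = v_e · ln(141,900/13,863.6) = 2830.0 × ln(10.24) = 2830.0 × 2.3259 ≈ 6582 m/s.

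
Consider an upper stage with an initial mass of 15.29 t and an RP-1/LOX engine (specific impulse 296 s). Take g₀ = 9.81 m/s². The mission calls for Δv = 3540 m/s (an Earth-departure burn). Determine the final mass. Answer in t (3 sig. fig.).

final mass ≈ 4.52 t

v_e = Isp · g₀ = 296 × 9.81 = 2903.8 m/s.
Using Δv = v_e ln(m₀/m_f): m₀/m_f = exp(Δv / v_e) = exp(3540 / 2903.8) = exp(1.2191) = 3.3842.
m_f = m₀ / 3.3842 = 15.29 / 3.3842 = 4.51805 t.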